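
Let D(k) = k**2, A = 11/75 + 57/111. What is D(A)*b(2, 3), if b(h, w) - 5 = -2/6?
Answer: 46987136/23101875 ≈ 2.0339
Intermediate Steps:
b(h, w) = 14/3 (b(h, w) = 5 - 2/6 = 5 - 2*1/6 = 5 - 1/3 = 14/3)
A = 1832/2775 (A = 11*(1/75) + 57*(1/111) = 11/75 + 19/37 = 1832/2775 ≈ 0.66018)
D(A)*b(2, 3) = (1832/2775)**2*(14/3) = (3356224/7700625)*(14/3) = 46987136/23101875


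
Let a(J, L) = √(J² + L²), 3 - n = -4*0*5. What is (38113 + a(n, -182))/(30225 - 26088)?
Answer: 38113/4137 + √33133/4137 ≈ 9.2567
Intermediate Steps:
n = 3 (n = 3 - (-4*0)*5 = 3 - 0*5 = 3 - 1*0 = 3 + 0 = 3)
(38113 + a(n, -182))/(30225 - 26088) = (38113 + √(3² + (-182)²))/(30225 - 26088) = (38113 + √(9 + 33124))/4137 = (38113 + √33133)*(1/4137) = 38113/4137 + √33133/4137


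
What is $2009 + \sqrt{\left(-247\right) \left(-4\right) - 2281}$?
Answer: $2009 + i \sqrt{1293} \approx 2009.0 + 35.958 i$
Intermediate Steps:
$2009 + \sqrt{\left(-247\right) \left(-4\right) - 2281} = 2009 + \sqrt{988 - 2281} = 2009 + \sqrt{-1293} = 2009 + i \sqrt{1293}$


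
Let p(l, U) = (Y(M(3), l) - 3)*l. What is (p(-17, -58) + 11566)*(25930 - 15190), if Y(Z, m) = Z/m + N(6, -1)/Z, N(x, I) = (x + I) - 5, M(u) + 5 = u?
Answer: 124745100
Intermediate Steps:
M(u) = -5 + u
N(x, I) = -5 + I + x (N(x, I) = (I + x) - 5 = -5 + I + x)
Y(Z, m) = Z/m (Y(Z, m) = Z/m + (-5 - 1 + 6)/Z = Z/m + 0/Z = Z/m + 0 = Z/m)
p(l, U) = l*(-3 - 2/l) (p(l, U) = ((-5 + 3)/l - 3)*l = (-2/l - 3)*l = (-3 - 2/l)*l = l*(-3 - 2/l))
(p(-17, -58) + 11566)*(25930 - 15190) = ((-2 - 3*(-17)) + 11566)*(25930 - 15190) = ((-2 + 51) + 11566)*10740 = (49 + 11566)*10740 = 11615*10740 = 124745100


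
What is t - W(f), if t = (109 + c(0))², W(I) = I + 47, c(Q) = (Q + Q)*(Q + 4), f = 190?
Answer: 11644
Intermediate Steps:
c(Q) = 2*Q*(4 + Q) (c(Q) = (2*Q)*(4 + Q) = 2*Q*(4 + Q))
W(I) = 47 + I
t = 11881 (t = (109 + 2*0*(4 + 0))² = (109 + 2*0*4)² = (109 + 0)² = 109² = 11881)
t - W(f) = 11881 - (47 + 190) = 11881 - 1*237 = 11881 - 237 = 11644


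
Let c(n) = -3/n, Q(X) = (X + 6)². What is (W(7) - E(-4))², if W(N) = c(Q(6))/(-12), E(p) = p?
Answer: 5313025/331776 ≈ 16.014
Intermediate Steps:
Q(X) = (6 + X)²
W(N) = 1/576 (W(N) = -3/(6 + 6)²/(-12) = -3/(12²)*(-1/12) = -3/144*(-1/12) = -3*1/144*(-1/12) = -1/48*(-1/12) = 1/576)
(W(7) - E(-4))² = (1/576 - 1*(-4))² = (1/576 + 4)² = (2305/576)² = 5313025/331776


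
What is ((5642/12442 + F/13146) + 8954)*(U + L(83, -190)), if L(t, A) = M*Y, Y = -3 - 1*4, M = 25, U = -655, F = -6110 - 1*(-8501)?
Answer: -101304462414005/13630211 ≈ -7.4323e+6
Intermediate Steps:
F = 2391 (F = -6110 + 8501 = 2391)
Y = -7 (Y = -3 - 4 = -7)
L(t, A) = -175 (L(t, A) = 25*(-7) = -175)
((5642/12442 + F/13146) + 8954)*(U + L(83, -190)) = ((5642/12442 + 2391/13146) + 8954)*(-655 - 175) = ((5642*(1/12442) + 2391*(1/13146)) + 8954)*(-830) = ((2821/6221 + 797/4382) + 8954)*(-830) = (17319759/27260422 + 8954)*(-830) = (244107138347/27260422)*(-830) = -101304462414005/13630211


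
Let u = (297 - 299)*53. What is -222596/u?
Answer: 111298/53 ≈ 2100.0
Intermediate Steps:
u = -106 (u = -2*53 = -106)
-222596/u = -222596/(-106) = -222596*(-1/106) = 111298/53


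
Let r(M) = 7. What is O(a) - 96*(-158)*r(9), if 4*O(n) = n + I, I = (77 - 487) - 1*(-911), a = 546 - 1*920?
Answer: 424831/4 ≈ 1.0621e+5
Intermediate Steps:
a = -374 (a = 546 - 920 = -374)
I = 501 (I = -410 + 911 = 501)
O(n) = 501/4 + n/4 (O(n) = (n + 501)/4 = (501 + n)/4 = 501/4 + n/4)
O(a) - 96*(-158)*r(9) = (501/4 + (1/4)*(-374)) - 96*(-158)*7 = (501/4 - 187/2) - (-15168)*7 = 127/4 - 1*(-106176) = 127/4 + 106176 = 424831/4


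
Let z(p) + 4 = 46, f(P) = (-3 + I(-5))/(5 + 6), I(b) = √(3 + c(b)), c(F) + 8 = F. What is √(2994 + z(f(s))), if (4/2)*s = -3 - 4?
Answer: 2*√759 ≈ 55.100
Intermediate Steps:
c(F) = -8 + F
s = -7/2 (s = (-3 - 4)/2 = (½)*(-7) = -7/2 ≈ -3.5000)
I(b) = √(-5 + b) (I(b) = √(3 + (-8 + b)) = √(-5 + b))
f(P) = -3/11 + I*√10/11 (f(P) = (-3 + √(-5 - 5))/(5 + 6) = (-3 + √(-10))/11 = (-3 + I*√10)*(1/11) = -3/11 + I*√10/11)
z(p) = 42 (z(p) = -4 + 46 = 42)
√(2994 + z(f(s))) = √(2994 + 42) = √3036 = 2*√759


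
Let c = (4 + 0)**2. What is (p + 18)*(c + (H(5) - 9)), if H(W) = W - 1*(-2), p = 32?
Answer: 700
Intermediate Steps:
c = 16 (c = 4**2 = 16)
H(W) = 2 + W (H(W) = W + 2 = 2 + W)
(p + 18)*(c + (H(5) - 9)) = (32 + 18)*(16 + ((2 + 5) - 9)) = 50*(16 + (7 - 9)) = 50*(16 - 2) = 50*14 = 700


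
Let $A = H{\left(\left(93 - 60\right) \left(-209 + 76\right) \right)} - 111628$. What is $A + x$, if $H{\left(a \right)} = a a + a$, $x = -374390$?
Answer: $18772914$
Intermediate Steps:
$H{\left(a \right)} = a + a^{2}$ ($H{\left(a \right)} = a^{2} + a = a + a^{2}$)
$A = 19147304$ ($A = \left(93 - 60\right) \left(-209 + 76\right) \left(1 + \left(93 - 60\right) \left(-209 + 76\right)\right) - 111628 = 33 \left(-133\right) \left(1 + 33 \left(-133\right)\right) - 111628 = - 4389 \left(1 - 4389\right) - 111628 = \left(-4389\right) \left(-4388\right) - 111628 = 19258932 - 111628 = 19147304$)
$A + x = 19147304 - 374390 = 18772914$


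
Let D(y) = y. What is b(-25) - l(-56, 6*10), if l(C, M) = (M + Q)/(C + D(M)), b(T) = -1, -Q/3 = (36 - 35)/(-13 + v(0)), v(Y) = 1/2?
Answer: -803/50 ≈ -16.060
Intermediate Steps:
v(Y) = 1/2
Q = 6/25 (Q = -3*(36 - 35)/(-13 + 1/2) = -3/(-25/2) = -3*(-2)/25 = -3*(-2/25) = 6/25 ≈ 0.24000)
l(C, M) = (6/25 + M)/(C + M) (l(C, M) = (M + 6/25)/(C + M) = (6/25 + M)/(C + M))
b(-25) - l(-56, 6*10) = -1 - (6/25 + 6*10)/(-56 + 6*10) = -1 - (6/25 + 60)/(-56 + 60) = -1 - 1506/(4*25) = -1 - 1*753/50 = -1 - 753/50 = -803/50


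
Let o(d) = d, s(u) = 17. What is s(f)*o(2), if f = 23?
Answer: 34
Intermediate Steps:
s(f)*o(2) = 17*2 = 34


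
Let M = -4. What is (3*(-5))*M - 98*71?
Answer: -6898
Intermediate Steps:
(3*(-5))*M - 98*71 = (3*(-5))*(-4) - 98*71 = -15*(-4) - 6958 = 60 - 6958 = -6898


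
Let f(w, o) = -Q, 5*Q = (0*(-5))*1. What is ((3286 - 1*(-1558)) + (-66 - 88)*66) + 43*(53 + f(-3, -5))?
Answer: -3041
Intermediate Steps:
Q = 0 (Q = ((0*(-5))*1)/5 = (0*1)/5 = (⅕)*0 = 0)
f(w, o) = 0 (f(w, o) = -1*0 = 0)
((3286 - 1*(-1558)) + (-66 - 88)*66) + 43*(53 + f(-3, -5)) = ((3286 - 1*(-1558)) + (-66 - 88)*66) + 43*(53 + 0) = ((3286 + 1558) - 154*66) + 43*53 = (4844 - 10164) + 2279 = -5320 + 2279 = -3041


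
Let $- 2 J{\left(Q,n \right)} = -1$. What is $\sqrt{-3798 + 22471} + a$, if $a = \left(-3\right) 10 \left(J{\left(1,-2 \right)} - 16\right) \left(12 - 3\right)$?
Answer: $4185 + \sqrt{18673} \approx 4321.6$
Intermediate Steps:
$J{\left(Q,n \right)} = \frac{1}{2}$ ($J{\left(Q,n \right)} = \left(- \frac{1}{2}\right) \left(-1\right) = \frac{1}{2}$)
$a = 4185$ ($a = \left(-3\right) 10 \left(\frac{1}{2} - 16\right) \left(12 - 3\right) = - 30 \left(\left(- \frac{31}{2}\right) 9\right) = \left(-30\right) \left(- \frac{279}{2}\right) = 4185$)
$\sqrt{-3798 + 22471} + a = \sqrt{-3798 + 22471} + 4185 = \sqrt{18673} + 4185 = 4185 + \sqrt{18673}$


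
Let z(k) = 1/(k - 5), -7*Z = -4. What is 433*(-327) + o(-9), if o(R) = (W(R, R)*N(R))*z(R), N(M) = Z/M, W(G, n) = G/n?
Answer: -62441629/441 ≈ -1.4159e+5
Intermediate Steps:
Z = 4/7 (Z = -⅐*(-4) = 4/7 ≈ 0.57143)
z(k) = 1/(-5 + k)
N(M) = 4/(7*M)
o(R) = 4/(7*R*(-5 + R)) (o(R) = ((R/R)*(4/(7*R)))/(-5 + R) = (1*(4/(7*R)))/(-5 + R) = (4/(7*R))/(-5 + R) = 4/(7*R*(-5 + R)))
433*(-327) + o(-9) = 433*(-327) + (4/7)/(-9*(-5 - 9)) = -141591 + (4/7)*(-⅑)/(-14) = -141591 + (4/7)*(-⅑)*(-1/14) = -141591 + 2/441 = -62441629/441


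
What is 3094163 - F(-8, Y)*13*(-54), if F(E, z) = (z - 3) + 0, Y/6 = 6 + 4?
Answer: 3134177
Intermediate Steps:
Y = 60 (Y = 6*(6 + 4) = 6*10 = 60)
F(E, z) = -3 + z (F(E, z) = (-3 + z) + 0 = -3 + z)
3094163 - F(-8, Y)*13*(-54) = 3094163 - (-3 + 60)*13*(-54) = 3094163 - 57*13*(-54) = 3094163 - 741*(-54) = 3094163 - 1*(-40014) = 3094163 + 40014 = 3134177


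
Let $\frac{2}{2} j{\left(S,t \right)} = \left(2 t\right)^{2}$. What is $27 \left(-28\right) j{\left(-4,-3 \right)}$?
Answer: $-27216$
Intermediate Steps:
$j{\left(S,t \right)} = 4 t^{2}$ ($j{\left(S,t \right)} = \left(2 t\right)^{2} = 4 t^{2}$)
$27 \left(-28\right) j{\left(-4,-3 \right)} = 27 \left(-28\right) 4 \left(-3\right)^{2} = - 756 \cdot 4 \cdot 9 = \left(-756\right) 36 = -27216$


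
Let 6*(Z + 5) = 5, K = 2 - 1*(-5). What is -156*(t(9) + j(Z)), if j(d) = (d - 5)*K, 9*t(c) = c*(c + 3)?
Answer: 8138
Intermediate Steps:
K = 7 (K = 2 + 5 = 7)
Z = -25/6 (Z = -5 + (⅙)*5 = -5 + ⅚ = -25/6 ≈ -4.1667)
t(c) = c*(3 + c)/9 (t(c) = (c*(c + 3))/9 = (c*(3 + c))/9 = c*(3 + c)/9)
j(d) = -35 + 7*d (j(d) = (d - 5)*7 = (-5 + d)*7 = -35 + 7*d)
-156*(t(9) + j(Z)) = -156*((⅑)*9*(3 + 9) + (-35 + 7*(-25/6))) = -156*((⅑)*9*12 + (-35 - 175/6)) = -156*(12 - 385/6) = -156*(-313/6) = 8138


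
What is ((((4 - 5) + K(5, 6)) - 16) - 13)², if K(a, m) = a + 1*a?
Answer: 400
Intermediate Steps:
K(a, m) = 2*a (K(a, m) = a + a = 2*a)
((((4 - 5) + K(5, 6)) - 16) - 13)² = ((((4 - 5) + 2*5) - 16) - 13)² = (((-1 + 10) - 16) - 13)² = ((9 - 16) - 13)² = (-7 - 13)² = (-20)² = 400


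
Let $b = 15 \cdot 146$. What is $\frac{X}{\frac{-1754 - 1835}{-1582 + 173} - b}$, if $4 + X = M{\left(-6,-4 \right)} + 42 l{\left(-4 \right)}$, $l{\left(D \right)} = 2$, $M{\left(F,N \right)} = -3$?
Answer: $- \frac{15499}{440303} \approx -0.035201$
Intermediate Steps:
$b = 2190$
$X = 77$ ($X = -4 + \left(-3 + 42 \cdot 2\right) = -4 + \left(-3 + 84\right) = -4 + 81 = 77$)
$\frac{X}{\frac{-1754 - 1835}{-1582 + 173} - b} = \frac{77}{\frac{-1754 - 1835}{-1582 + 173} - 2190} = \frac{77}{- \frac{3589}{-1409} - 2190} = \frac{77}{\left(-3589\right) \left(- \frac{1}{1409}\right) - 2190} = \frac{77}{\frac{3589}{1409} - 2190} = \frac{77}{- \frac{3082121}{1409}} = 77 \left(- \frac{1409}{3082121}\right) = - \frac{15499}{440303}$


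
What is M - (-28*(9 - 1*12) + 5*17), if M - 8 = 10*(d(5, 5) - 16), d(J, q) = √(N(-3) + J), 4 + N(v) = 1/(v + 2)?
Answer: -321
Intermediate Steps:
N(v) = -4 + 1/(2 + v) (N(v) = -4 + 1/(v + 2) = -4 + 1/(2 + v))
d(J, q) = √(-5 + J) (d(J, q) = √((-7 - 4*(-3))/(2 - 3) + J) = √((-7 + 12)/(-1) + J) = √(-1*5 + J) = √(-5 + J))
M = -152 (M = 8 + 10*(√(-5 + 5) - 16) = 8 + 10*(√0 - 16) = 8 + 10*(0 - 16) = 8 + 10*(-16) = 8 - 160 = -152)
M - (-28*(9 - 1*12) + 5*17) = -152 - (-28*(9 - 1*12) + 5*17) = -152 - (-28*(9 - 12) + 85) = -152 - (-28*(-3) + 85) = -152 - (84 + 85) = -152 - 1*169 = -152 - 169 = -321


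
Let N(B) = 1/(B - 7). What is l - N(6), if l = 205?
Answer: 206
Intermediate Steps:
N(B) = 1/(-7 + B)
l - N(6) = 205 - 1/(-7 + 6) = 205 - 1/(-1) = 205 - 1*(-1) = 205 + 1 = 206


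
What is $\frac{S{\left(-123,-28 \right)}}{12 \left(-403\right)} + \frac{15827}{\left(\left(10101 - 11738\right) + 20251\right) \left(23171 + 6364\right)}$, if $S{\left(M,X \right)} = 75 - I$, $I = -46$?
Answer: $- \frac{11074160653}{443110178940} \approx -0.024992$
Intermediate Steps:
$S{\left(M,X \right)} = 121$ ($S{\left(M,X \right)} = 75 - -46 = 75 + 46 = 121$)
$\frac{S{\left(-123,-28 \right)}}{12 \left(-403\right)} + \frac{15827}{\left(\left(10101 - 11738\right) + 20251\right) \left(23171 + 6364\right)} = \frac{121}{12 \left(-403\right)} + \frac{15827}{\left(\left(10101 - 11738\right) + 20251\right) \left(23171 + 6364\right)} = \frac{121}{-4836} + \frac{15827}{\left(-1637 + 20251\right) 29535} = 121 \left(- \frac{1}{4836}\right) + \frac{15827}{18614 \cdot 29535} = - \frac{121}{4836} + \frac{15827}{549764490} = - \frac{11074160653}{443110178940}$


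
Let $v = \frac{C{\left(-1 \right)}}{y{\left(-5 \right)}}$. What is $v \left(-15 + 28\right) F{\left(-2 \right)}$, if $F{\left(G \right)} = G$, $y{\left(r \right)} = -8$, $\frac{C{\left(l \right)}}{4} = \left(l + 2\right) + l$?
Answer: $0$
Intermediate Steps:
$C{\left(l \right)} = 8 + 8 l$ ($C{\left(l \right)} = 4 \left(\left(l + 2\right) + l\right) = 4 \left(\left(2 + l\right) + l\right) = 4 \left(2 + 2 l\right) = 8 + 8 l$)
$v = 0$ ($v = \frac{8 + 8 \left(-1\right)}{-8} = \left(8 - 8\right) \left(- \frac{1}{8}\right) = 0 \left(- \frac{1}{8}\right) = 0$)
$v \left(-15 + 28\right) F{\left(-2 \right)} = 0 \left(-15 + 28\right) \left(-2\right) = 0 \cdot 13 \left(-2\right) = 0 \left(-2\right) = 0$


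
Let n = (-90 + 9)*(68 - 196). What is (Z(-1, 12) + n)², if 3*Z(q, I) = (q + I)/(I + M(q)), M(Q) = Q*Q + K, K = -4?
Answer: 78370322809/729 ≈ 1.0750e+8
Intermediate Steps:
M(Q) = -4 + Q² (M(Q) = Q*Q - 4 = Q² - 4 = -4 + Q²)
Z(q, I) = (I + q)/(3*(-4 + I + q²)) (Z(q, I) = ((q + I)/(I + (-4 + q²)))/3 = ((I + q)/(-4 + I + q²))/3 = (I + q)/(3*(-4 + I + q²)))
n = 10368 (n = -81*(-128) = 10368)
(Z(-1, 12) + n)² = ((12 - 1)/(3*(-4 + 12 + (-1)²)) + 10368)² = ((⅓)*11/(-4 + 12 + 1) + 10368)² = ((⅓)*11/9 + 10368)² = ((⅓)*(⅑)*11 + 10368)² = (11/27 + 10368)² = (279947/27)² = 78370322809/729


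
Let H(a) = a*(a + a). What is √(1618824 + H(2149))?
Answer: √10855226 ≈ 3294.7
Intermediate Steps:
H(a) = 2*a² (H(a) = a*(2*a) = 2*a²)
√(1618824 + H(2149)) = √(1618824 + 2*2149²) = √(1618824 + 2*4618201) = √(1618824 + 9236402) = √10855226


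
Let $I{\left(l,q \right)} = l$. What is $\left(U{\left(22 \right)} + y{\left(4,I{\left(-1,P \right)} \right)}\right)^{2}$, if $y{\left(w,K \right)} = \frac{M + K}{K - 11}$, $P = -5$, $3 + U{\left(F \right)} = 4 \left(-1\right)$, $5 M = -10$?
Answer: $\frac{729}{16} \approx 45.563$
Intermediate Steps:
$M = -2$ ($M = \frac{1}{5} \left(-10\right) = -2$)
$U{\left(F \right)} = -7$ ($U{\left(F \right)} = -3 + 4 \left(-1\right) = -3 - 4 = -7$)
$y{\left(w,K \right)} = \frac{-2 + K}{-11 + K}$ ($y{\left(w,K \right)} = \frac{-2 + K}{K - 11} = \frac{-2 + K}{-11 + K}$)
$\left(U{\left(22 \right)} + y{\left(4,I{\left(-1,P \right)} \right)}\right)^{2} = \left(-7 + \frac{-2 - 1}{-11 - 1}\right)^{2} = \left(-7 + \frac{1}{-12} \left(-3\right)\right)^{2} = \left(-7 - - \frac{1}{4}\right)^{2} = \left(-7 + \frac{1}{4}\right)^{2} = \left(- \frac{27}{4}\right)^{2} = \frac{729}{16}$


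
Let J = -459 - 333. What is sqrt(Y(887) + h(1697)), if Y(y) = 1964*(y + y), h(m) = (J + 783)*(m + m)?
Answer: sqrt(3453590) ≈ 1858.4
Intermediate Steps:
J = -792
h(m) = -18*m (h(m) = (-792 + 783)*(m + m) = -18*m)
Y(y) = 3928*y (Y(y) = 1964*(2*y) = 3928*y)
sqrt(Y(887) + h(1697)) = sqrt(3928*887 - 18*1697) = sqrt(3484136 - 30546) = sqrt(3453590)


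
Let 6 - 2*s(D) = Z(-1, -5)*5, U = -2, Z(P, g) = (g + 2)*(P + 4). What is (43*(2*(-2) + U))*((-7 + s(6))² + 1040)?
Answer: -713241/2 ≈ -3.5662e+5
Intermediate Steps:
Z(P, g) = (2 + g)*(4 + P)
s(D) = 51/2 (s(D) = 3 - (8 + 2*(-1) + 4*(-5) - 1*(-5))*5/2 = 3 - (8 - 2 - 20 + 5)*5/2 = 3 - (-9)*5/2 = 3 - ½*(-45) = 3 + 45/2 = 51/2)
(43*(2*(-2) + U))*((-7 + s(6))² + 1040) = (43*(2*(-2) - 2))*((-7 + 51/2)² + 1040) = (43*(-4 - 2))*((37/2)² + 1040) = (43*(-6))*(1369/4 + 1040) = -258*5529/4 = -713241/2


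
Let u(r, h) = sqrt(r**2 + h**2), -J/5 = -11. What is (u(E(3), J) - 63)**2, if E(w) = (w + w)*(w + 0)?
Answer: (63 - sqrt(3349))**2 ≈ 26.311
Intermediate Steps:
J = 55 (J = -5*(-11) = 55)
E(w) = 2*w**2 (E(w) = (2*w)*w = 2*w**2)
u(r, h) = sqrt(h**2 + r**2)
(u(E(3), J) - 63)**2 = (sqrt(55**2 + (2*3**2)**2) - 63)**2 = (sqrt(3025 + (2*9)**2) - 63)**2 = (sqrt(3025 + 18**2) - 63)**2 = (sqrt(3025 + 324) - 63)**2 = (sqrt(3349) - 63)**2 = (-63 + sqrt(3349))**2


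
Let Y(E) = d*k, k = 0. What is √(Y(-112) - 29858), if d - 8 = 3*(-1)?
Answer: I*√29858 ≈ 172.79*I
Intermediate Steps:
d = 5 (d = 8 + 3*(-1) = 8 - 3 = 5)
Y(E) = 0 (Y(E) = 5*0 = 0)
√(Y(-112) - 29858) = √(0 - 29858) = √(-29858) = I*√29858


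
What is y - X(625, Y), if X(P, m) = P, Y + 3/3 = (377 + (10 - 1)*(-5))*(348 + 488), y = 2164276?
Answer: 2163651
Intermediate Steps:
Y = 277551 (Y = -1 + (377 + (10 - 1)*(-5))*(348 + 488) = -1 + (377 + 9*(-5))*836 = -1 + (377 - 45)*836 = -1 + 332*836 = -1 + 277552 = 277551)
y - X(625, Y) = 2164276 - 1*625 = 2164276 - 625 = 2163651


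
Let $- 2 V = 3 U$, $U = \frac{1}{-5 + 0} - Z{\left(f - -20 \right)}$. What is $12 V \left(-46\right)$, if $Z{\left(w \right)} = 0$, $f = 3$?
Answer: $- \frac{828}{5} \approx -165.6$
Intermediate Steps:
$U = - \frac{1}{5}$ ($U = \frac{1}{-5 + 0} - 0 = \frac{1}{-5} + 0 = - \frac{1}{5} + 0 = - \frac{1}{5} \approx -0.2$)
$V = \frac{3}{10}$ ($V = - \frac{3 \left(- \frac{1}{5}\right)}{2} = \left(- \frac{1}{2}\right) \left(- \frac{3}{5}\right) = \frac{3}{10} \approx 0.3$)
$12 V \left(-46\right) = 12 \cdot \frac{3}{10} \left(-46\right) = \frac{18}{5} \left(-46\right) = - \frac{828}{5}$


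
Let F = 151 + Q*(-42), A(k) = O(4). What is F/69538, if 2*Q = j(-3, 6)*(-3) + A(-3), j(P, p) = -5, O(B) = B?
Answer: -124/34769 ≈ -0.0035664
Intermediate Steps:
A(k) = 4
Q = 19/2 (Q = (-5*(-3) + 4)/2 = (15 + 4)/2 = (½)*19 = 19/2 ≈ 9.5000)
F = -248 (F = 151 + (19/2)*(-42) = 151 - 399 = -248)
F/69538 = -248/69538 = -248*1/69538 = -124/34769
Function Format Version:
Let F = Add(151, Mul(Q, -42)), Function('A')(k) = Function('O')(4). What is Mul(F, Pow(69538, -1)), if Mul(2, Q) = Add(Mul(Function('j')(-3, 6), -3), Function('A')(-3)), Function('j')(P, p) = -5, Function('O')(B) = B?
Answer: Rational(-124, 34769) ≈ -0.0035664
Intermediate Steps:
Function('A')(k) = 4
Q = Rational(19, 2) (Q = Mul(Rational(1, 2), Add(Mul(-5, -3), 4)) = Mul(Rational(1, 2), Add(15, 4)) = Mul(Rational(1, 2), 19) = Rational(19, 2) ≈ 9.5000)
F = -248 (F = Add(151, Mul(Rational(19, 2), -42)) = Add(151, -399) = -248)
Mul(F, Pow(69538, -1)) = Mul(-248, Pow(69538, -1)) = Mul(-248, Rational(1, 69538)) = Rational(-124, 34769)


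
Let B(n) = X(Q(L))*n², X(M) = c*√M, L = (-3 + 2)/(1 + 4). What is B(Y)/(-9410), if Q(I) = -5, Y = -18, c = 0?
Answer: 0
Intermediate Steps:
L = -⅕ (L = -1/5 = -1*⅕ = -⅕ ≈ -0.20000)
X(M) = 0 (X(M) = 0*√M = 0)
B(n) = 0 (B(n) = 0*n² = 0)
B(Y)/(-9410) = 0/(-9410) = 0*(-1/9410) = 0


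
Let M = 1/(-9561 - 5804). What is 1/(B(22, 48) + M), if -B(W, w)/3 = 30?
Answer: -15365/1382851 ≈ -0.011111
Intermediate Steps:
M = -1/15365 (M = 1/(-15365) = -1/15365 ≈ -6.5083e-5)
B(W, w) = -90 (B(W, w) = -3*30 = -90)
1/(B(22, 48) + M) = 1/(-90 - 1/15365) = 1/(-1382851/15365) = -15365/1382851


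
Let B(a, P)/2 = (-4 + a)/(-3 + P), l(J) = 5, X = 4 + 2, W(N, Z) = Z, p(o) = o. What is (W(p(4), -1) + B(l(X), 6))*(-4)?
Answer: 4/3 ≈ 1.3333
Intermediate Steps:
X = 6
B(a, P) = 2*(-4 + a)/(-3 + P) (B(a, P) = 2*((-4 + a)/(-3 + P)) = 2*(-4 + a)/(-3 + P))
(W(p(4), -1) + B(l(X), 6))*(-4) = (-1 + 2*(-4 + 5)/(-3 + 6))*(-4) = (-1 + 2*1/3)*(-4) = (-1 + 2*(⅓)*1)*(-4) = (-1 + ⅔)*(-4) = -⅓*(-4) = 4/3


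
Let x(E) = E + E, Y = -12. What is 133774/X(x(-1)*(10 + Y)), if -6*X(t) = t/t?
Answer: -802644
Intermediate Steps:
x(E) = 2*E
X(t) = -1/6 (X(t) = -t/(6*t) = -1/6*1 = -1/6)
133774/X(x(-1)*(10 + Y)) = 133774/(-1/6) = 133774*(-6) = -802644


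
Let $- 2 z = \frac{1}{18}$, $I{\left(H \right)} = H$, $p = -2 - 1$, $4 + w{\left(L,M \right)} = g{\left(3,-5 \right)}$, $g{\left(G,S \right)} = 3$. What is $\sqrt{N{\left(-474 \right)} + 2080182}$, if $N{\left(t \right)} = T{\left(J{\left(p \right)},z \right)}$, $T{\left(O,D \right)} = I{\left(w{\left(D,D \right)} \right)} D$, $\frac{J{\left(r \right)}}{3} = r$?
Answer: $\frac{7 \sqrt{1528297}}{6} \approx 1442.3$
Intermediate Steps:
$w{\left(L,M \right)} = -1$ ($w{\left(L,M \right)} = -4 + 3 = -1$)
$p = -3$
$J{\left(r \right)} = 3 r$
$z = - \frac{1}{36}$ ($z = - \frac{1}{2 \cdot 18} = \left(- \frac{1}{2}\right) \frac{1}{18} = - \frac{1}{36} \approx -0.027778$)
$T{\left(O,D \right)} = - D$
$N{\left(t \right)} = \frac{1}{36}$ ($N{\left(t \right)} = \left(-1\right) \left(- \frac{1}{36}\right) = \frac{1}{36}$)
$\sqrt{N{\left(-474 \right)} + 2080182} = \sqrt{\frac{1}{36} + 2080182} = \sqrt{\frac{74886553}{36}} = \frac{7 \sqrt{1528297}}{6}$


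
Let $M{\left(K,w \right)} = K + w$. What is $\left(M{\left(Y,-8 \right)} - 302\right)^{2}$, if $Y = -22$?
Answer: $110224$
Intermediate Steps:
$\left(M{\left(Y,-8 \right)} - 302\right)^{2} = \left(\left(-22 - 8\right) - 302\right)^{2} = \left(-30 - 302\right)^{2} = \left(-332\right)^{2} = 110224$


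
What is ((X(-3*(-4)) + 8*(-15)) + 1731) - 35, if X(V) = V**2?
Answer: 1720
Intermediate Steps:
((X(-3*(-4)) + 8*(-15)) + 1731) - 35 = (((-3*(-4))**2 + 8*(-15)) + 1731) - 35 = ((12**2 - 120) + 1731) - 35 = ((144 - 120) + 1731) - 35 = (24 + 1731) - 35 = 1755 - 35 = 1720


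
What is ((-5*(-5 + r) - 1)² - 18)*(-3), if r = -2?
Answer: -3414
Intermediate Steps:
((-5*(-5 + r) - 1)² - 18)*(-3) = ((-5*(-5 - 2) - 1)² - 18)*(-3) = ((-5*(-7) - 1)² - 18)*(-3) = ((35 - 1)² - 18)*(-3) = (34² - 18)*(-3) = (1156 - 18)*(-3) = 1138*(-3) = -3414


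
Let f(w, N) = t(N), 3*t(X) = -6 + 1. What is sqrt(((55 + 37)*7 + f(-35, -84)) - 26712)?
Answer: I*sqrt(234627)/3 ≈ 161.46*I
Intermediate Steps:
t(X) = -5/3 (t(X) = (-6 + 1)/3 = (1/3)*(-5) = -5/3)
f(w, N) = -5/3
sqrt(((55 + 37)*7 + f(-35, -84)) - 26712) = sqrt(((55 + 37)*7 - 5/3) - 26712) = sqrt((92*7 - 5/3) - 26712) = sqrt((644 - 5/3) - 26712) = sqrt(1927/3 - 26712) = sqrt(-78209/3) = I*sqrt(234627)/3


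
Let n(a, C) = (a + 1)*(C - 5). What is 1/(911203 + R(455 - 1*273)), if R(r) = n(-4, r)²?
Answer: 1/1193164 ≈ 8.3811e-7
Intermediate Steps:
n(a, C) = (1 + a)*(-5 + C)
R(r) = (15 - 3*r)² (R(r) = (-5 + r - 5*(-4) + r*(-4))² = (-5 + r + 20 - 4*r)² = (15 - 3*r)²)
1/(911203 + R(455 - 1*273)) = 1/(911203 + 9*(5 - (455 - 1*273))²) = 1/(911203 + 9*(5 - (455 - 273))²) = 1/(911203 + 9*(5 - 1*182)²) = 1/(911203 + 9*(5 - 182)²) = 1/(911203 + 9*(-177)²) = 1/(911203 + 9*31329) = 1/(911203 + 281961) = 1/1193164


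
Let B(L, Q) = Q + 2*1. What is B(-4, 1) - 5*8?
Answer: -37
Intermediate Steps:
B(L, Q) = 2 + Q (B(L, Q) = Q + 2 = 2 + Q)
B(-4, 1) - 5*8 = (2 + 1) - 5*8 = 3 - 40 = -37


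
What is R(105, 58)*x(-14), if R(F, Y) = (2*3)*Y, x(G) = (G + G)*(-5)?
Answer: 48720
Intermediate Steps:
x(G) = -10*G (x(G) = (2*G)*(-5) = -10*G)
R(F, Y) = 6*Y
R(105, 58)*x(-14) = (6*58)*(-10*(-14)) = 348*140 = 48720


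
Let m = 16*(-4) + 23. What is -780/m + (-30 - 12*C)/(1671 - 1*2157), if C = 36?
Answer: 66337/3321 ≈ 19.975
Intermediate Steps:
m = -41 (m = -64 + 23 = -41)
-780/m + (-30 - 12*C)/(1671 - 1*2157) = -780/(-41) + (-30 - 12*36)/(1671 - 1*2157) = -780*(-1/41) + (-30 - 432)/(1671 - 2157) = 780/41 - 462/(-486) = 780/41 - 462*(-1/486) = 780/41 + 77/81 = 66337/3321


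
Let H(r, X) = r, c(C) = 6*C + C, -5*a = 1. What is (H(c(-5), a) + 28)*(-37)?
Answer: 259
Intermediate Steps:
a = -⅕ (a = -⅕*1 = -⅕ ≈ -0.20000)
c(C) = 7*C
(H(c(-5), a) + 28)*(-37) = (7*(-5) + 28)*(-37) = (-35 + 28)*(-37) = -7*(-37) = 259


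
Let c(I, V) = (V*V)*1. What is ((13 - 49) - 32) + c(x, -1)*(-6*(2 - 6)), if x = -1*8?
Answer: -44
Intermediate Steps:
x = -8
c(I, V) = V² (c(I, V) = V²*1 = V²)
((13 - 49) - 32) + c(x, -1)*(-6*(2 - 6)) = ((13 - 49) - 32) + (-1)²*(-6*(2 - 6)) = (-36 - 32) + 1*(-6*(-4)) = -68 + 1*24 = -68 + 24 = -44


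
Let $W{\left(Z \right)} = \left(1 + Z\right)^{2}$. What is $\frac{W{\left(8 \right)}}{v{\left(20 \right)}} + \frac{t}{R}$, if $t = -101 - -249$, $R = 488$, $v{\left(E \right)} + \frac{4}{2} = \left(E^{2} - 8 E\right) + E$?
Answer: $\frac{1619}{2623} \approx 0.61723$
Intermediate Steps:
$v{\left(E \right)} = -2 + E^{2} - 7 E$ ($v{\left(E \right)} = -2 + \left(\left(E^{2} - 8 E\right) + E\right) = -2 + \left(E^{2} - 7 E\right) = -2 + E^{2} - 7 E$)
$t = 148$ ($t = -101 + 249 = 148$)
$\frac{W{\left(8 \right)}}{v{\left(20 \right)}} + \frac{t}{R} = \frac{\left(1 + 8\right)^{2}}{-2 + 20^{2} - 140} + \frac{148}{488} = \frac{9^{2}}{-2 + 400 - 140} + 148 \cdot \frac{1}{488} = \frac{81}{258} + \frac{37}{122} = 81 \cdot \frac{1}{258} + \frac{37}{122} = \frac{27}{86} + \frac{37}{122} = \frac{1619}{2623}$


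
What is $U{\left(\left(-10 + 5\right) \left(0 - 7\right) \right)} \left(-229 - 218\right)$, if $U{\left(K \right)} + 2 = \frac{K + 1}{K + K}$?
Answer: $\frac{23244}{35} \approx 664.11$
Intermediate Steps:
$U{\left(K \right)} = -2 + \frac{1 + K}{2 K}$ ($U{\left(K \right)} = -2 + \frac{K + 1}{K + K} = -2 + \frac{1 + K}{2 K}$)
$U{\left(\left(-10 + 5\right) \left(0 - 7\right) \right)} \left(-229 - 218\right) = \frac{1 - 3 \left(-10 + 5\right) \left(0 - 7\right)}{2 \left(-10 + 5\right) \left(0 - 7\right)} \left(-229 - 218\right) = \frac{1 - 3 \left(\left(-5\right) \left(-7\right)\right)}{2 \left(\left(-5\right) \left(-7\right)\right)} \left(-447\right) = \frac{1 - 105}{2 \cdot 35} \left(-447\right) = \frac{1}{2} \cdot \frac{1}{35} \left(1 - 105\right) \left(-447\right) = \frac{1}{2} \cdot \frac{1}{35} \left(-104\right) \left(-447\right) = \left(- \frac{52}{35}\right) \left(-447\right) = \frac{23244}{35}$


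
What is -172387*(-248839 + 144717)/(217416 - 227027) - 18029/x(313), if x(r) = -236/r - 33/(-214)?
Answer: -709505871230392/386121925 ≈ -1.8375e+6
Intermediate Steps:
x(r) = 33/214 - 236/r (x(r) = -236/r - 33*(-1/214) = -236/r + 33/214 = 33/214 - 236/r)
-172387*(-248839 + 144717)/(217416 - 227027) - 18029/x(313) = -172387*(-248839 + 144717)/(217416 - 227027) - 18029/(33/214 - 236/313) = -172387/((-9611/(-104122))) - 18029/(33/214 - 236*1/313) = -172387/((-9611*(-1/104122))) - 18029/(33/214 - 236/313) = -172387/9611/104122 - 18029/(-40175/66982) = -172387*104122/9611 - 18029*(-66982/40175) = -17949279214/9611 + 1207618478/40175 = -709505871230392/386121925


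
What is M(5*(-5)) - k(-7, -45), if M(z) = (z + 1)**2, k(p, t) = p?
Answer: 583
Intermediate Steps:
M(z) = (1 + z)**2
M(5*(-5)) - k(-7, -45) = (1 + 5*(-5))**2 - 1*(-7) = (1 - 25)**2 + 7 = (-24)**2 + 7 = 576 + 7 = 583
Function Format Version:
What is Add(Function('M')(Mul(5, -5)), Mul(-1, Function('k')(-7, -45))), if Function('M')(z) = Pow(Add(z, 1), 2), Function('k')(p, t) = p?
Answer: 583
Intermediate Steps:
Function('M')(z) = Pow(Add(1, z), 2)
Add(Function('M')(Mul(5, -5)), Mul(-1, Function('k')(-7, -45))) = Add(Pow(Add(1, Mul(5, -5)), 2), Mul(-1, -7)) = Add(Pow(Add(1, -25), 2), 7) = Add(Pow(-24, 2), 7) = Add(576, 7) = 583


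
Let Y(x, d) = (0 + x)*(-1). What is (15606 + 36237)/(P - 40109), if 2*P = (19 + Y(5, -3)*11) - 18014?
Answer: -17281/16378 ≈ -1.0551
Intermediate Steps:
Y(x, d) = -x (Y(x, d) = x*(-1) = -x)
P = -9025 (P = ((19 - 1*5*11) - 18014)/2 = ((19 - 5*11) - 18014)/2 = ((19 - 55) - 18014)/2 = (-36 - 18014)/2 = (½)*(-18050) = -9025)
(15606 + 36237)/(P - 40109) = (15606 + 36237)/(-9025 - 40109) = 51843/(-49134) = 51843*(-1/49134) = -17281/16378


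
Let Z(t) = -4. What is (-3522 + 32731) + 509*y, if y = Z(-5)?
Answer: 27173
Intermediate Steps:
y = -4
(-3522 + 32731) + 509*y = (-3522 + 32731) + 509*(-4) = 29209 - 2036 = 27173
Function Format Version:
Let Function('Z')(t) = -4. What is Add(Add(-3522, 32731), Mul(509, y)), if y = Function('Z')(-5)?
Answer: 27173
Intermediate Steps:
y = -4
Add(Add(-3522, 32731), Mul(509, y)) = Add(Add(-3522, 32731), Mul(509, -4)) = Add(29209, -2036) = 27173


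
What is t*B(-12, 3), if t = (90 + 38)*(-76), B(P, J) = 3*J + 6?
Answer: -145920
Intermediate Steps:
B(P, J) = 6 + 3*J
t = -9728 (t = 128*(-76) = -9728)
t*B(-12, 3) = -9728*(6 + 3*3) = -9728*(6 + 9) = -9728*15 = -145920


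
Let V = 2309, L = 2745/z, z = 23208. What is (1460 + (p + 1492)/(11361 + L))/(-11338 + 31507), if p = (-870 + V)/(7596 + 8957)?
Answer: 2124252694801220/29342602025179227 ≈ 0.072395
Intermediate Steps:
L = 915/7736 (L = 2745/23208 = 2745*(1/23208) = 915/7736 ≈ 0.11828)
p = 1439/16553 (p = (-870 + 2309)/(7596 + 8957) = 1439/16553 ≈ 0.086933)
(1460 + (p + 1492)/(11361 + L))/(-11338 + 31507) = (1460 + (1439/16553 + 1492)/(11361 + 915/7736))/(-11338 + 31507) = (1460 + 24698515/(16553*(87889611/7736)))/20169 = (1460 + (24698515/16553)*(7736/87889611))*(1/20169) = (1460 + 191067712040/1454836730883)*(1/20169) = (2124252694801220/1454836730883)*(1/20169) = 2124252694801220/29342602025179227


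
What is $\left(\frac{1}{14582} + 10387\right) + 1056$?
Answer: $\frac{166861827}{14582} \approx 11443.0$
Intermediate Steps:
$\left(\frac{1}{14582} + 10387\right) + 1056 = \frac{151463235}{14582} + 1056 = \frac{166861827}{14582}$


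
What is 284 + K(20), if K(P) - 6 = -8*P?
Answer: 130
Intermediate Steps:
K(P) = 6 - 8*P
284 + K(20) = 284 + (6 - 8*20) = 284 + (6 - 160) = 284 - 154 = 130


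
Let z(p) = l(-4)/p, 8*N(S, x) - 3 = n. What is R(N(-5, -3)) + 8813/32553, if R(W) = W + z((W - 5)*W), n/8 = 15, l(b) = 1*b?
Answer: 13843378921/886222872 ≈ 15.621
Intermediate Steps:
l(b) = b
n = 120 (n = 8*15 = 120)
N(S, x) = 123/8 (N(S, x) = 3/8 + (⅛)*120 = 3/8 + 15 = 123/8)
z(p) = -4/p
R(W) = W - 4/(W*(-5 + W)) (R(W) = W - 4*1/(W*(W - 5)) = W - 4*1/(W*(-5 + W)) = W - 4/(W*(-5 + W)))
R(N(-5, -3)) + 8813/32553 = (-4 + (123/8)²*(-5 + 123/8))/((123/8)*(-5 + 123/8)) + 8813/32553 = 8*(-4 + (15129/64)*(83/8))/(123*(83/8)) + 8813*(1/32553) = (8/123)*(8/83)*(-4 + 1255707/512) + 8813/32553 = (8/123)*(8/83)*(1253659/512) + 8813/32553 = 1253659/81672 + 8813/32553 = 13843378921/886222872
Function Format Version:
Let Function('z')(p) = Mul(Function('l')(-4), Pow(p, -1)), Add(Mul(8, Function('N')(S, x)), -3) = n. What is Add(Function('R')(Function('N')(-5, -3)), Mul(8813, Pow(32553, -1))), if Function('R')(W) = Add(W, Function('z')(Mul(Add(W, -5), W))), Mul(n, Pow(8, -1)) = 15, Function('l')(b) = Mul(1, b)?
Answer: Rational(13843378921, 886222872) ≈ 15.621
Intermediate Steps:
Function('l')(b) = b
n = 120 (n = Mul(8, 15) = 120)
Function('N')(S, x) = Rational(123, 8) (Function('N')(S, x) = Add(Rational(3, 8), Mul(Rational(1, 8), 120)) = Add(Rational(3, 8), 15) = Rational(123, 8))
Function('z')(p) = Mul(-4, Pow(p, -1))
Function('R')(W) = Add(W, Mul(-4, Pow(W, -1), Pow(Add(-5, W), -1))) (Function('R')(W) = Add(W, Mul(-4, Pow(Mul(Add(W, -5), W), -1))) = Add(W, Mul(-4, Pow(Mul(Add(-5, W), W), -1))) = Add(W, Mul(-4, Pow(Mul(W, Add(-5, W)), -1))) = Add(W, Mul(-4, Mul(Pow(W, -1), Pow(Add(-5, W), -1)))) = Add(W, Mul(-4, Pow(W, -1), Pow(Add(-5, W), -1))))
Add(Function('R')(Function('N')(-5, -3)), Mul(8813, Pow(32553, -1))) = Add(Mul(Pow(Rational(123, 8), -1), Pow(Add(-5, Rational(123, 8)), -1), Add(-4, Mul(Pow(Rational(123, 8), 2), Add(-5, Rational(123, 8))))), Mul(8813, Pow(32553, -1))) = Add(Mul(Rational(8, 123), Pow(Rational(83, 8), -1), Add(-4, Mul(Rational(15129, 64), Rational(83, 8)))), Mul(8813, Rational(1, 32553))) = Add(Mul(Rational(8, 123), Rational(8, 83), Add(-4, Rational(1255707, 512))), Rational(8813, 32553)) = Add(Mul(Rational(8, 123), Rational(8, 83), Rational(1253659, 512)), Rational(8813, 32553)) = Add(Rational(1253659, 81672), Rational(8813, 32553)) = Rational(13843378921, 886222872)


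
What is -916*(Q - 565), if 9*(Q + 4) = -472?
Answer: 5123188/9 ≈ 5.6924e+5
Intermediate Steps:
Q = -508/9 (Q = -4 + (1/9)*(-472) = -4 - 472/9 = -508/9 ≈ -56.444)
-916*(Q - 565) = -916*(-508/9 - 565) = -916*(-5593/9) = 5123188/9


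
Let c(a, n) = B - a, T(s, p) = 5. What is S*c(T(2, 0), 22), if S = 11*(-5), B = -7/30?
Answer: 1727/6 ≈ 287.83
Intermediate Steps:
B = -7/30 (B = -7*1/30 = -7/30 ≈ -0.23333)
S = -55
c(a, n) = -7/30 - a
S*c(T(2, 0), 22) = -55*(-7/30 - 1*5) = -55*(-7/30 - 5) = -55*(-157/30) = 1727/6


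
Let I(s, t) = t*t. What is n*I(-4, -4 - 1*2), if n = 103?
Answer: 3708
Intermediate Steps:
I(s, t) = t²
n*I(-4, -4 - 1*2) = 103*(-4 - 1*2)² = 103*(-4 - 2)² = 103*(-6)² = 103*36 = 3708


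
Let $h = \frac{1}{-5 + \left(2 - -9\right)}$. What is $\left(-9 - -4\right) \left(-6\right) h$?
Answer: $5$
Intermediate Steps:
$h = \frac{1}{6}$ ($h = \frac{1}{-5 + \left(2 + 9\right)} = \frac{1}{-5 + 11} = \frac{1}{6} \approx 0.16667$)
$\left(-9 - -4\right) \left(-6\right) h = \left(-9 - -4\right) \left(-6\right) \frac{1}{6} = \left(-9 + 4\right) \left(-6\right) \frac{1}{6} = \left(-5\right) \left(-6\right) \frac{1}{6} = 30 \cdot \frac{1}{6} = 5$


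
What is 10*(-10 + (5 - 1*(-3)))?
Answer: -20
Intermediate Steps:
10*(-10 + (5 - 1*(-3))) = 10*(-10 + (5 + 3)) = 10*(-10 + 8) = 10*(-2) = -20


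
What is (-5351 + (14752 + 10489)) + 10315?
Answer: 30205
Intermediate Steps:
(-5351 + (14752 + 10489)) + 10315 = (-5351 + 25241) + 10315 = 19890 + 10315 = 30205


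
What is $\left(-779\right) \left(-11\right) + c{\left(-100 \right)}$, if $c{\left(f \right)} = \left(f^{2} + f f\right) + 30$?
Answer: $28599$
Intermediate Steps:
$c{\left(f \right)} = 30 + 2 f^{2}$ ($c{\left(f \right)} = \left(f^{2} + f^{2}\right) + 30 = 2 f^{2} + 30 = 30 + 2 f^{2}$)
$\left(-779\right) \left(-11\right) + c{\left(-100 \right)} = \left(-779\right) \left(-11\right) + \left(30 + 2 \left(-100\right)^{2}\right) = 8569 + \left(30 + 2 \cdot 10000\right) = 8569 + \left(30 + 20000\right) = 8569 + 20030 = 28599$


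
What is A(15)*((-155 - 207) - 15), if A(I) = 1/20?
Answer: -377/20 ≈ -18.850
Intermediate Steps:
A(I) = 1/20
A(15)*((-155 - 207) - 15) = ((-155 - 207) - 15)/20 = (-362 - 15)/20 = (1/20)*(-377) = -377/20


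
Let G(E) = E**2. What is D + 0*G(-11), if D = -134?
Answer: -134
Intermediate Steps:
D + 0*G(-11) = -134 + 0*(-11)**2 = -134 + 0*121 = -134 + 0 = -134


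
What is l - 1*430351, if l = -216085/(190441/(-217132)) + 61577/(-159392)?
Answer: -5584709974150289/30354771872 ≈ -1.8398e+5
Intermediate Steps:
l = 7478496455736783/30354771872 (l = -216085/(190441*(-1/217132)) + 61577*(-1/159392) = -216085/(-190441/217132) - 61577/159392 = -216085*(-217132/190441) - 61577/159392 = 46918968220/190441 - 61577/159392 = 7478496455736783/30354771872 ≈ 2.4637e+5)
l - 1*430351 = 7478496455736783/30354771872 - 1*430351 = 7478496455736783/30354771872 - 430351 = -5584709974150289/30354771872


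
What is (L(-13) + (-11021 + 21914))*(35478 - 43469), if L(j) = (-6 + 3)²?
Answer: -87117882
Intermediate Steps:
L(j) = 9 (L(j) = (-3)² = 9)
(L(-13) + (-11021 + 21914))*(35478 - 43469) = (9 + (-11021 + 21914))*(35478 - 43469) = (9 + 10893)*(-7991) = 10902*(-7991) = -87117882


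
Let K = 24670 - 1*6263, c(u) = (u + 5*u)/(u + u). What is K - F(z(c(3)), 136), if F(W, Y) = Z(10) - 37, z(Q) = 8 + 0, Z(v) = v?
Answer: 18434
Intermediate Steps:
c(u) = 3 (c(u) = (6*u)/((2*u)) = (6*u)*(1/(2*u)) = 3)
z(Q) = 8
K = 18407 (K = 24670 - 6263 = 18407)
F(W, Y) = -27 (F(W, Y) = 10 - 37 = -27)
K - F(z(c(3)), 136) = 18407 - 1*(-27) = 18407 + 27 = 18434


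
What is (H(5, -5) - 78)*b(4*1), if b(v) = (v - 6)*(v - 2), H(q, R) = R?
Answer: 332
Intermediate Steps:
b(v) = (-6 + v)*(-2 + v)
(H(5, -5) - 78)*b(4*1) = (-5 - 78)*(12 + (4*1)² - 32) = -83*(12 + 4² - 8*4) = -83*(12 + 16 - 32) = -83*(-4) = 332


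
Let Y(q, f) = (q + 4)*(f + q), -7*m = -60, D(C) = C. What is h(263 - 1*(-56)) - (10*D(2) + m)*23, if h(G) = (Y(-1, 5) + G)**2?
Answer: 762327/7 ≈ 1.0890e+5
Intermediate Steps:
m = 60/7 (m = -1/7*(-60) = 60/7 ≈ 8.5714)
Y(q, f) = (4 + q)*(f + q)
h(G) = (12 + G)**2 (h(G) = (((-1)**2 + 4*5 + 4*(-1) + 5*(-1)) + G)**2 = ((1 + 20 - 4 - 5) + G)**2 = (12 + G)**2)
h(263 - 1*(-56)) - (10*D(2) + m)*23 = (12 + (263 - 1*(-56)))**2 - (10*2 + 60/7)*23 = (12 + (263 + 56))**2 - (20 + 60/7)*23 = (12 + 319)**2 - 200*23/7 = 331**2 - 1*4600/7 = 109561 - 4600/7 = 762327/7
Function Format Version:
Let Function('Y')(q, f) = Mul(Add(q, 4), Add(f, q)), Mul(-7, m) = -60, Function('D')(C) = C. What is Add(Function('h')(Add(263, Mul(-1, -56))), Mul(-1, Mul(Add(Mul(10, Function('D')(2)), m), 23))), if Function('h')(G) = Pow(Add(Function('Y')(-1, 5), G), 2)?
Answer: Rational(762327, 7) ≈ 1.0890e+5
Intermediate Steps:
m = Rational(60, 7) (m = Mul(Rational(-1, 7), -60) = Rational(60, 7) ≈ 8.5714)
Function('Y')(q, f) = Mul(Add(4, q), Add(f, q))
Function('h')(G) = Pow(Add(12, G), 2) (Function('h')(G) = Pow(Add(Add(Pow(-1, 2), Mul(4, 5), Mul(4, -1), Mul(5, -1)), G), 2) = Pow(Add(Add(1, 20, -4, -5), G), 2) = Pow(Add(12, G), 2))
Add(Function('h')(Add(263, Mul(-1, -56))), Mul(-1, Mul(Add(Mul(10, Function('D')(2)), m), 23))) = Add(Pow(Add(12, Add(263, Mul(-1, -56))), 2), Mul(-1, Mul(Add(Mul(10, 2), Rational(60, 7)), 23))) = Add(Pow(Add(12, Add(263, 56)), 2), Mul(-1, Mul(Add(20, Rational(60, 7)), 23))) = Add(Pow(Add(12, 319), 2), Mul(-1, Mul(Rational(200, 7), 23))) = Add(Pow(331, 2), Mul(-1, Rational(4600, 7))) = Add(109561, Rational(-4600, 7)) = Rational(762327, 7)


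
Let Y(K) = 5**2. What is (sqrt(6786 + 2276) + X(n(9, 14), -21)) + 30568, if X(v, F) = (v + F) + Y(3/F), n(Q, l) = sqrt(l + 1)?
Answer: 30572 + sqrt(15) + sqrt(9062) ≈ 30671.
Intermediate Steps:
n(Q, l) = sqrt(1 + l)
Y(K) = 25
X(v, F) = 25 + F + v (X(v, F) = (v + F) + 25 = (F + v) + 25 = 25 + F + v)
(sqrt(6786 + 2276) + X(n(9, 14), -21)) + 30568 = (sqrt(6786 + 2276) + (25 - 21 + sqrt(1 + 14))) + 30568 = (sqrt(9062) + (25 - 21 + sqrt(15))) + 30568 = (sqrt(9062) + (4 + sqrt(15))) + 30568 = (4 + sqrt(15) + sqrt(9062)) + 30568 = 30572 + sqrt(15) + sqrt(9062)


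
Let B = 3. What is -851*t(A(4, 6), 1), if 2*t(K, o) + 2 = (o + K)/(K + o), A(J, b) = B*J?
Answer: 851/2 ≈ 425.50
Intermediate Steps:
A(J, b) = 3*J
t(K, o) = -½ (t(K, o) = -1 + ((o + K)/(K + o))/2 = -1 + ((K + o)/(K + o))/2 = -1 + (½)*1 = -1 + ½ = -½)
-851*t(A(4, 6), 1) = -851*(-½) = 851/2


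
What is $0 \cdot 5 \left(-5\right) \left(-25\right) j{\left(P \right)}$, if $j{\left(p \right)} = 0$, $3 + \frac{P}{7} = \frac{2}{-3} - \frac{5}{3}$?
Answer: $0$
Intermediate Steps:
$P = - \frac{112}{3}$ ($P = -21 + 7 \left(\frac{2}{-3} - \frac{5}{3}\right) = -21 + 7 \left(2 \left(- \frac{1}{3}\right) - \frac{5}{3}\right) = -21 + 7 \left(- \frac{2}{3} - \frac{5}{3}\right) = -21 + 7 \left(- \frac{7}{3}\right) = -21 - \frac{49}{3} = - \frac{112}{3} \approx -37.333$)
$0 \cdot 5 \left(-5\right) \left(-25\right) j{\left(P \right)} = 0 \cdot 5 \left(-5\right) \left(-25\right) 0 = 0 \left(-5\right) \left(-25\right) 0 = 0 \left(-25\right) 0 = 0 \cdot 0 = 0$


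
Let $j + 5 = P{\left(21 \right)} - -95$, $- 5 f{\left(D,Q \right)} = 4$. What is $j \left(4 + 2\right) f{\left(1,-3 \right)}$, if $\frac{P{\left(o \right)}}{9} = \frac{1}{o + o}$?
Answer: $- \frac{15156}{35} \approx -433.03$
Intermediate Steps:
$f{\left(D,Q \right)} = - \frac{4}{5}$ ($f{\left(D,Q \right)} = \left(- \frac{1}{5}\right) 4 = - \frac{4}{5}$)
$P{\left(o \right)} = \frac{9}{2 o}$ ($P{\left(o \right)} = \frac{9}{o + o} = \frac{9}{2 o}$)
$j = \frac{1263}{14}$ ($j = -5 + \left(\frac{9}{2 \cdot 21} - -95\right) = -5 + \left(\frac{9}{2} \cdot \frac{1}{21} + 95\right) = -5 + \left(\frac{3}{14} + 95\right) = -5 + \frac{1333}{14} = \frac{1263}{14} \approx 90.214$)
$j \left(4 + 2\right) f{\left(1,-3 \right)} = \frac{1263 \left(4 + 2\right) \left(- \frac{4}{5}\right)}{14} = \frac{1263 \cdot 6 \left(- \frac{4}{5}\right)}{14} = \frac{1263}{14} \left(- \frac{24}{5}\right) = - \frac{15156}{35}$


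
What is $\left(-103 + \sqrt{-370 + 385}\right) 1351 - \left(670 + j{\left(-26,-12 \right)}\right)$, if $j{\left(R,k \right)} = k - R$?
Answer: $-139837 + 1351 \sqrt{15} \approx -1.346 \cdot 10^{5}$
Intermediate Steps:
$\left(-103 + \sqrt{-370 + 385}\right) 1351 - \left(670 + j{\left(-26,-12 \right)}\right) = \left(-103 + \sqrt{-370 + 385}\right) 1351 - \left(658 + 26\right) = \left(-103 + \sqrt{15}\right) 1351 - 684 = \left(-139153 + 1351 \sqrt{15}\right) - 684 = -139837 + 1351 \sqrt{15}$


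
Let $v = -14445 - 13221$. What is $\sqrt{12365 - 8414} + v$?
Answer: $-27666 + 3 \sqrt{439} \approx -27603.0$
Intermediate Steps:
$v = -27666$
$\sqrt{12365 - 8414} + v = \sqrt{12365 - 8414} - 27666 = \sqrt{3951} - 27666 = 3 \sqrt{439} - 27666 = -27666 + 3 \sqrt{439}$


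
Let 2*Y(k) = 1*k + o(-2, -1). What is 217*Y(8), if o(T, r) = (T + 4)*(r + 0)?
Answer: 651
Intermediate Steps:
o(T, r) = r*(4 + T) (o(T, r) = (4 + T)*r = r*(4 + T))
Y(k) = -1 + k/2 (Y(k) = (1*k - (4 - 2))/2 = (k - 1*2)/2 = (k - 2)/2 = (-2 + k)/2 = -1 + k/2)
217*Y(8) = 217*(-1 + (½)*8) = 217*(-1 + 4) = 217*3 = 651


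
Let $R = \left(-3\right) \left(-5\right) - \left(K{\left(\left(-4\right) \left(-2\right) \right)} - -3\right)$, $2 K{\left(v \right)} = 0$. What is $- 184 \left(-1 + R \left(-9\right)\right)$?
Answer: $20056$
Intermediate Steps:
$K{\left(v \right)} = 0$ ($K{\left(v \right)} = \frac{1}{2} \cdot 0 = 0$)
$R = 12$ ($R = \left(-3\right) \left(-5\right) - \left(0 - -3\right) = 15 - \left(0 + 3\right) = 15 - 3 = 12$)
$- 184 \left(-1 + R \left(-9\right)\right) = - 184 \left(-1 + 12 \left(-9\right)\right) = - 184 \left(-1 - 108\right) = \left(-184\right) \left(-109\right) = 20056$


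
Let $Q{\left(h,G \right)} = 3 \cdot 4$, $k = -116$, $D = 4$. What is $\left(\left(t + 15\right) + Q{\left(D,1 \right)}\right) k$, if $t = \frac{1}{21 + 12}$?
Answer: $- \frac{103472}{33} \approx -3135.5$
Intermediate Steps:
$t = \frac{1}{33} \approx 0.030303$
$Q{\left(h,G \right)} = 12$
$\left(\left(t + 15\right) + Q{\left(D,1 \right)}\right) k = \left(\left(\frac{1}{33} + 15\right) + 12\right) \left(-116\right) = \left(\frac{496}{33} + 12\right) \left(-116\right) = \frac{892}{33} \left(-116\right) = - \frac{103472}{33}$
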